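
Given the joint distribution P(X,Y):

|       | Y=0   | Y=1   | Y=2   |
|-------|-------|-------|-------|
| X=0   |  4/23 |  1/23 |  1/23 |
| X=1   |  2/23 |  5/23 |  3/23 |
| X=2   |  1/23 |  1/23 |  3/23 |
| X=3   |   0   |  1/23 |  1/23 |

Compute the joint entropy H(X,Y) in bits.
3.1705 bits

H(X,Y) = -Σ_{x,y} P(x,y) log₂ P(x,y). Per-cell terms -P(x,y)·log₂P(x,y):
  X=0: 0.438880, 0.196677, 0.196677
  X=1: 0.306397, 0.478616, 0.383296
  X=2: 0.196677, 0.196677, 0.383296
  X=3: 0.000000, 0.196677, 0.196677
  (cells with P = 0 contribute 0)
Sum of the 12 terms: H(X,Y) = 3.1705 bits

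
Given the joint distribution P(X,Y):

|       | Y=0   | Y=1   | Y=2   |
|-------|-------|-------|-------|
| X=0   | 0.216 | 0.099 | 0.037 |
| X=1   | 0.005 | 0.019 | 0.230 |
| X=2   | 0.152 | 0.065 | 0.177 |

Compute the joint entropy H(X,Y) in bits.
2.7300 bits

H(X,Y) = -Σ_{x,y} P(x,y) log₂ P(x,y). Per-cell terms -P(x,y)·log₂P(x,y):
  X=0: 0.4776, 0.3303, 0.1760
  X=1: 0.0382, 0.1086, 0.4877
  X=2: 0.4131, 0.2563, 0.4422
Sum of the 9 terms: H(X,Y) = 2.7300 bits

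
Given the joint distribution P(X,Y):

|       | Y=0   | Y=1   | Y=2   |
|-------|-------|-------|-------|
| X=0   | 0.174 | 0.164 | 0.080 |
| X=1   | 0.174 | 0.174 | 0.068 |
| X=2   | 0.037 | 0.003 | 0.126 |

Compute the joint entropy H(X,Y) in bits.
2.8776 bits

H(X,Y) = -Σ_{x,y} P(x,y) log₂ P(x,y). Per-cell terms -P(x,y)·log₂P(x,y):
  X=0: 0.43897, 0.42775, 0.29151
  X=1: 0.43897, 0.43897, 0.26373
  X=2: 0.17598, 0.02514, 0.37655
Sum of the 9 terms: H(X,Y) = 2.8776 bits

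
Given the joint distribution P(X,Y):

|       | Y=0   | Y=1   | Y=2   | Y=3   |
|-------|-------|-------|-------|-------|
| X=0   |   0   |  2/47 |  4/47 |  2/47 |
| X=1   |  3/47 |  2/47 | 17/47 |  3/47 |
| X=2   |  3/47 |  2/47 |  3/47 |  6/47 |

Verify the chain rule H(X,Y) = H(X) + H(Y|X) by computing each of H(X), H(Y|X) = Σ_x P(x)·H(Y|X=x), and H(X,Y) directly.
H(X) = 1.4397 bits, H(Y|X) = 1.5613 bits, H(X,Y) = 3.0011 bits

Marginal of X (row sums):
  P(X=0) = 0 + 2/47 + 4/47 + 2/47 = 8/47
  P(X=1) = 3/47 + 2/47 + 17/47 + 3/47 = 25/47
  P(X=2) = 3/47 + 2/47 + 3/47 + 6/47 = 14/47
H(X) = -[(8/47)·log₂(8/47) + (25/47)·log₂(25/47) + (14/47)·log₂(14/47)]
  = 0.4348236 + 0.4844323 + 0.5204527 = 1.4397 bits

H(Y|X) = Σ_x P(x)·H(Y|X=x):
  X=0: P(X=0) = 8/47, P(Y|X=0) = (0, 1/4, 1/2, 1/4) → H(Y|X=0) = 1.5000000
  X=1: P(X=1) = 25/47, P(Y|X=1) = (3/25, 2/25, 17/25, 3/25) → H(Y|X=1) = 1.4039905
  X=2: P(X=2) = 14/47, P(Y|X=2) = (3/14, 1/7, 3/14, 3/7) → H(Y|X=2) = 1.8773871
H(Y|X) = (8/47)·1.5000000 + (25/47)·1.4039905 + (14/47)·1.8773871 = 1.5613 bits

H(X,Y) = -Σ_{x,y} P(x,y) log₂ P(x,y). Per-cell terms -P(x,y)·log₂P(x,y):
  X=0: 0.0000000, 0.1938123, 0.3025182, 0.1938123
  X=1: 0.2533804, 0.1938123, 0.5306626, 0.2533804
  X=2: 0.2533804, 0.1938123, 0.2533804, 0.3791012
  (cells with P = 0 contribute 0)
Sum of the 12 terms: H(X,Y) = 3.0011 bits

Chain rule check:
  H(X) + H(Y|X) = 1.4397 + 1.5613 = 3.0010 bits
  H(X,Y) = 3.0011 bits
✓ Chain rule verified (Δ = 0.0001 is 4-dp rounding noise: each of the three values was rounded independently).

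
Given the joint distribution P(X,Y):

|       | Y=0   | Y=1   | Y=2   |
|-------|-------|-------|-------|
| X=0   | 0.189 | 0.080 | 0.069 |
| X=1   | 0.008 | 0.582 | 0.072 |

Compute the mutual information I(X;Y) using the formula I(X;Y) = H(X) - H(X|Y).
0.3816 bits

I(X;Y) = H(X) - H(X|Y)

Marginal of X (row sums):
  P(X=0) = 0.189 + 0.080 + 0.069 = 0.338
  P(X=1) = 0.008 + 0.582 + 0.072 = 0.662
H(X) = -[0.338·log₂(0.338) + 0.662·log₂(0.662)]
  = 0.52894 + 0.39395 = 0.92289 bits

Marginal of Y (column sums):
  P(Y=0) = 0.189 + 0.008 = 0.197
  P(Y=1) = 0.080 + 0.582 = 0.662
  P(Y=2) = 0.069 + 0.072 = 0.141
H(X|Y) = Σ_y P(y)·H(X|Y=y):
  Y=0: P(Y=0) = 0.197, P(X|Y=0) = (189/197, 8/197) → H(X|Y=0) = 0.24508
  Y=1: P(Y=1) = 0.662, P(X|Y=1) = (40/331, 291/331) → H(X|Y=1) = 0.53179
  Y=2: P(Y=2) = 0.141, P(X|Y=2) = (23/47, 24/47) → H(X|Y=2) = 0.99967
H(X|Y) = 0.197·0.24508 + 0.662·0.53179 + 0.141·0.99967 = 0.54128 bits

I(X;Y) = H(X) - H(X|Y) = 0.92289 - 0.54128 = 0.3816 bits

Cross-check via I(X;Y) = H(X) + H(Y) - H(X,Y): computing H(Y) from the column sums and H(X,Y) from the 6 cells in the same way gives H(Y) = 1.25417 bits and H(X,Y) = 1.79545 bits, so
I(X;Y) = 0.92289 + 1.25417 - 1.79545 = 0.3816 bits ✓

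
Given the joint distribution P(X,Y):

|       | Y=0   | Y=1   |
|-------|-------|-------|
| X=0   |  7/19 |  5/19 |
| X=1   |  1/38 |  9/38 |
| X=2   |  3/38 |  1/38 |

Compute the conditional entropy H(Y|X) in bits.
0.8277 bits

H(Y|X) = H(X,Y) - H(X)

H(X,Y) = -Σ_{x,y} P(x,y) log₂ P(x,y). Per-cell terms -P(x,y)·log₂P(x,y):
  X=0: 0.5307, 0.5068
  X=1: 0.1381, 0.4922
  X=2: 0.2892, 0.1381
Sum of the 6 terms: H(X,Y) = 2.0951 bits

Marginal of X (row sums):
  P(X=0) = 7/19 + 5/19 = 12/19
  P(X=1) = 1/38 + 9/38 = 5/19
  P(X=2) = 3/38 + 1/38 = 2/19
H(X) = -[(12/19)·log₂(12/19) + (5/19)·log₂(5/19) + (2/19)·log₂(2/19)]
  = 0.4187 + 0.5068 + 0.3419 = 1.2674 bits

H(Y|X) = H(X,Y) - H(X) = 2.0951 - 1.2674 = 0.8277 bits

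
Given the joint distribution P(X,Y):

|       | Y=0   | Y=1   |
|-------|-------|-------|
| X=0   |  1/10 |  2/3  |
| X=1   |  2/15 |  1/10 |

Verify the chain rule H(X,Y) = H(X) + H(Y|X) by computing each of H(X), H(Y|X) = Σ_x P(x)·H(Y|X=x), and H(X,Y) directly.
H(X) = 0.7838 bits, H(Y|X) = 0.6582 bits, H(X,Y) = 1.4419 bits

Marginal of X (row sums):
  P(X=0) = 1/10 + 2/3 = 23/30
  P(X=1) = 2/15 + 1/10 = 7/30
H(X) = -[(23/30)·log₂(23/30) + (7/30)·log₂(7/30)]
  = 0.293885 + 0.489892 = 0.7838 bits

H(Y|X) = Σ_x P(x)·H(Y|X=x):
  X=0: P(X=0) = 23/30, P(Y|X=0) = (3/23, 20/23) → H(Y|X=0) = 0.558629
  X=1: P(X=1) = 7/30, P(Y|X=1) = (4/7, 3/7) → H(Y|X=1) = 0.985228
H(Y|X) = (23/30)·0.558629 + (7/30)·0.985228 = 0.6582 bits

H(X,Y) = -Σ_{x,y} P(x,y) log₂ P(x,y). Per-cell terms -P(x,y)·log₂P(x,y):
  X=0: 0.332193, 0.389975
  X=1: 0.387585, 0.332193
Sum of the 4 terms: H(X,Y) = 1.4419 bits

Chain rule check:
  H(X) + H(Y|X) = 0.7838 + 0.6582 = 1.4420 bits
  H(X,Y) = 1.4419 bits
✓ Chain rule verified (Δ = 0.0001 is 4-dp rounding noise: each of the three values was rounded independently).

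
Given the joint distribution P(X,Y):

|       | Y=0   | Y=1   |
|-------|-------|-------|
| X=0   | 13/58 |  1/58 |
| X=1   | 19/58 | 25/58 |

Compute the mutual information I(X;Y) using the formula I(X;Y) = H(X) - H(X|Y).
0.1542 bits

I(X;Y) = H(X) - H(X|Y)

Marginal of X (row sums):
  P(X=0) = 13/58 + 1/58 = 7/29
  P(X=1) = 19/58 + 25/58 = 22/29
H(X) = -[(7/29)·log₂(7/29) + (22/29)·log₂(22/29)]
  = 0.4949787 + 0.3023478 = 0.7973265 bits

Marginal of Y (column sums):
  P(Y=0) = 13/58 + 19/58 = 16/29
  P(Y=1) = 1/58 + 25/58 = 13/29
H(X|Y) = Σ_y P(y)·H(X|Y=y):
  Y=0: P(Y=0) = 16/29, P(X|Y=0) = (13/32, 19/32) → H(X|Y=0) = 0.9744894
  Y=1: P(Y=1) = 13/29, P(X|Y=1) = (1/26, 25/26) → H(X|Y=1) = 0.2351934
H(X|Y) = (16/29)·0.9744894 + (13/29)·0.2351934 = 0.6430808 bits

I(X;Y) = H(X) - H(X|Y) = 0.7973265 - 0.6430808 = 0.1542 bits

Cross-check via I(X;Y) = H(X) + H(Y) - H(X,Y): computing H(Y) from the column sums and H(X,Y) from the 4 cells in the same way gives H(Y) = 0.9922666 bits and H(X,Y) = 1.6353475 bits, so
I(X;Y) = 0.7973265 + 0.9922666 - 1.6353475 = 0.1542 bits ✓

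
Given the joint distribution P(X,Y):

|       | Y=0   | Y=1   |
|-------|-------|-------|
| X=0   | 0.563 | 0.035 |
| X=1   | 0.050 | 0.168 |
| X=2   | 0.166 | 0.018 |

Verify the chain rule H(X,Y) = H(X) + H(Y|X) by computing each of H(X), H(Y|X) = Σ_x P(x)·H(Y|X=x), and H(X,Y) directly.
H(X) = 1.3720 bits, H(Y|X) = 0.4467 bits, H(X,Y) = 1.8187 bits

Marginal of X (row sums):
  P(X=0) = 0.563 + 0.035 = 0.598
  P(X=1) = 0.050 + 0.168 = 0.218
  P(X=2) = 0.166 + 0.018 = 0.184
H(X) = -[0.598·log₂(0.598) + 0.218·log₂(0.218) + 0.184·log₂(0.184)]
  = 0.44359 + 0.47908 + 0.44937 = 1.3720 bits

H(Y|X) = Σ_x P(x)·H(Y|X=x):
  X=0: P(X=0) = 0.598, P(Y|X=0) = (563/598, 35/598) → H(Y|X=0) = 0.32158
  X=1: P(X=1) = 0.218, P(Y|X=1) = (25/109, 84/109) → H(Y|X=1) = 0.77689
  X=2: P(X=2) = 0.184, P(Y|X=2) = (83/92, 9/92) → H(Y|X=2) = 0.46207
H(Y|X) = 0.598·0.32158 + 0.218·0.77689 + 0.184·0.46207 = 0.4467 bits

H(X,Y) = -Σ_{x,y} P(x,y) log₂ P(x,y). Per-cell terms -P(x,y)·log₂P(x,y):
  X=0: 0.46661, 0.16928
  X=1: 0.21610, 0.43234
  X=2: 0.43006, 0.10433
Sum of the 6 terms: H(X,Y) = 1.8187 bits

Chain rule check:
  H(X) + H(Y|X) = 1.3720 + 0.4467 = 1.8187 bits
  H(X,Y) = 1.8187 bits
✓ Chain rule verified.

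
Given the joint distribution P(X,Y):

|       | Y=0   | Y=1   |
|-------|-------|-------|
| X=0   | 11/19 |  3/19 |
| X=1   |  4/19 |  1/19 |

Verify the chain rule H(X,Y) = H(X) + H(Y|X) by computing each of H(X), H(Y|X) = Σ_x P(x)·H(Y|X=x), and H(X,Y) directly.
H(X) = 0.8315 bits, H(Y|X) = 0.7423 bits, H(X,Y) = 1.5738 bits

Marginal of X (row sums):
  P(X=0) = 11/19 + 3/19 = 14/19
  P(X=1) = 4/19 + 1/19 = 5/19
H(X) = -[(14/19)·log₂(14/19) + (5/19)·log₂(5/19)]
  = 0.32463 + 0.50684 = 0.8315 bits

H(Y|X) = Σ_x P(x)·H(Y|X=x):
  X=0: P(X=0) = 14/19, P(Y|X=0) = (11/14, 3/14) → H(Y|X=0) = 0.74960
  X=1: P(X=1) = 5/19, P(Y|X=1) = (4/5, 1/5) → H(Y|X=1) = 0.72193
H(Y|X) = (14/19)·0.74960 + (5/19)·0.72193 = 0.7423 bits

H(X,Y) = -Σ_{x,y} P(x,y) log₂ P(x,y). Per-cell terms -P(x,y)·log₂P(x,y):
  X=0: 0.45650, 0.42047
  X=1: 0.47325, 0.22358
Sum of the 4 terms: H(X,Y) = 1.5738 bits

Chain rule check:
  H(X) + H(Y|X) = 0.8315 + 0.7423 = 1.5738 bits
  H(X,Y) = 1.5738 bits
✓ Chain rule verified.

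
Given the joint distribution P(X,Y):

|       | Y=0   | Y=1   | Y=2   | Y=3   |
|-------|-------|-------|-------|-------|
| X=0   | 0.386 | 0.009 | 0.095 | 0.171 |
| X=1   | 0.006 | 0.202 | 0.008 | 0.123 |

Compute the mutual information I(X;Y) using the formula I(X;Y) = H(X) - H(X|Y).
0.4965 bits

I(X;Y) = H(X) - H(X|Y)

Marginal of X (row sums):
  P(X=0) = 0.386 + 0.009 + 0.095 + 0.171 = 0.661
  P(X=1) = 0.006 + 0.202 + 0.008 + 0.123 = 0.339
H(X) = -[0.661·log₂(0.661) + 0.339·log₂(0.339)]
  = 0.39480 + 0.52906 = 0.92386 bits

Marginal of Y (column sums):
  P(Y=0) = 0.386 + 0.006 = 0.392
  P(Y=1) = 0.009 + 0.202 = 0.211
  P(Y=2) = 0.095 + 0.008 = 0.103
  P(Y=3) = 0.171 + 0.123 = 0.294
H(X|Y) = Σ_y P(y)·H(X|Y=y):
  Y=0: P(Y=0) = 0.392, P(X|Y=0) = (193/196, 3/196) → H(X|Y=0) = 0.11420
  Y=1: P(Y=1) = 0.211, P(X|Y=1) = (9/211, 202/211) → H(X|Y=1) = 0.25433
  Y=2: P(Y=2) = 0.103, P(X|Y=2) = (95/103, 8/103) → H(X|Y=2) = 0.39392
  Y=3: P(Y=3) = 0.294, P(X|Y=3) = (57/98, 41/98) → H(X|Y=3) = 0.98069
H(X|Y) = 0.392·0.11420 + 0.211·0.25433 + 0.103·0.39392 + 0.294·0.98069 = 0.42733 bits

I(X;Y) = H(X) - H(X|Y) = 0.92386 - 0.42733 = 0.4965 bits

Cross-check via I(X;Y) = H(X) + H(Y) - H(X,Y): computing H(Y) from the column sums and H(X,Y) from the 8 cells in the same way gives H(Y) = 1.86025 bits and H(X,Y) = 2.28758 bits, so
I(X;Y) = 0.92386 + 1.86025 - 2.28758 = 0.4965 bits ✓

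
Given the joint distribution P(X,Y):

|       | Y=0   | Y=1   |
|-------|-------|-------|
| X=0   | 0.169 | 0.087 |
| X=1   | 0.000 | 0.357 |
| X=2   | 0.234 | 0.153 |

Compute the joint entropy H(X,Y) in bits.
2.1752 bits

H(X,Y) = -Σ_{x,y} P(x,y) log₂ P(x,y). Per-cell terms -P(x,y)·log₂P(x,y):
  X=0: 0.4335, 0.3065
  X=1: 0.0000, 0.5305
  X=2: 0.4903, 0.4144
  (cells with P = 0 contribute 0)
Sum of the 6 terms: H(X,Y) = 2.1752 bits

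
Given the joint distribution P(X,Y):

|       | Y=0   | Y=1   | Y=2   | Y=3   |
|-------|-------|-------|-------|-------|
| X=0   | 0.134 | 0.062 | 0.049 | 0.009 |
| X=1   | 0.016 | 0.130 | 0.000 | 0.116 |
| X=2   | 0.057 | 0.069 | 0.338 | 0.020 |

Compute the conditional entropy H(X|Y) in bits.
0.9836 bits

H(X|Y) = H(X,Y) - H(Y)

H(X,Y) = -Σ_{x,y} P(x,y) log₂ P(x,y). Per-cell terms -P(x,y)·log₂P(x,y):
  X=0: 0.388559, 0.248718, 0.213203, 0.061163
  X=1: 0.095453, 0.382644, 0.000000, 0.360505
  X=2: 0.235575, 0.266151, 0.528938, 0.112877
  (cells with P = 0 contribute 0)
Sum of the 12 terms: H(X,Y) = 2.893786 bits

Marginal of Y (column sums):
  P(Y=0) = 0.134 + 0.016 + 0.057 = 0.207
  P(Y=1) = 0.062 + 0.130 + 0.069 = 0.261
  P(Y=2) = 0.049 + 0.000 + 0.338 = 0.387
  P(Y=3) = 0.009 + 0.116 + 0.020 = 0.145
H(Y) = -[0.207·log₂(0.207) + 0.261·log₂(0.261) + 0.387·log₂(0.387) + 0.145·log₂(0.145)]
  = 0.470366 + 0.505786 + 0.530033 + 0.403952 = 1.910137 bits

H(X|Y) = H(X,Y) - H(Y) = 2.893786 - 1.910137 = 0.9836 bits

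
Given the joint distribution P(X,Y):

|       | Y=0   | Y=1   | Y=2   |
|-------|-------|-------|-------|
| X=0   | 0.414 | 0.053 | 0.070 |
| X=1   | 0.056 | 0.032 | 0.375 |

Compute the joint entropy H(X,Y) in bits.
1.9423 bits

H(X,Y) = -Σ_{x,y} P(x,y) log₂ P(x,y). Per-cell terms -P(x,y)·log₂P(x,y):
  X=0: 0.5267, 0.2246, 0.2686
  X=1: 0.2329, 0.1589, 0.5306
Sum of the 6 terms: H(X,Y) = 1.9423 bits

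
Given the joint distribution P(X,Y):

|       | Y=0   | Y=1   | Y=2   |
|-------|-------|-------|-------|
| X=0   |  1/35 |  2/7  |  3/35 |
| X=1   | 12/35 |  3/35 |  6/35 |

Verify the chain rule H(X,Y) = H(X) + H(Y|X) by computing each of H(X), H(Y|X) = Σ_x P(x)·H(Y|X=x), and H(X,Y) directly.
H(X) = 0.9710 bits, H(Y|X) = 1.2652 bits, H(X,Y) = 2.2362 bits

Marginal of X (row sums):
  P(X=0) = 1/35 + 2/7 + 3/35 = 2/5
  P(X=1) = 12/35 + 3/35 + 6/35 = 3/5
H(X) = -[(2/5)·log₂(2/5) + (3/5)·log₂(3/5)]
  = 0.5287712 + 0.4421794 = 0.9710 bits

H(Y|X) = Σ_x P(x)·H(Y|X=x):
  X=0: P(X=0) = 2/5, P(Y|X=0) = (1/14, 5/7, 3/14) → H(Y|X=0) = 1.0949143
  X=1: P(X=1) = 3/5, P(Y|X=1) = (4/7, 1/7, 2/7) → H(Y|X=1) = 1.3787835
H(Y|X) = (2/5)·1.0949143 + (3/5)·1.3787835 = 1.2652 bits

H(X,Y) = -Σ_{x,y} P(x,y) log₂ P(x,y). Per-cell terms -P(x,y)·log₂P(x,y):
  X=0: 0.1465509, 0.5163871, 0.3037989
  X=1: 0.5294813, 0.3037989, 0.4361692
Sum of the 6 terms: H(X,Y) = 2.2362 bits

Chain rule check:
  H(X) + H(Y|X) = 0.9710 + 1.2652 = 2.2362 bits
  H(X,Y) = 2.2362 bits
✓ Chain rule verified.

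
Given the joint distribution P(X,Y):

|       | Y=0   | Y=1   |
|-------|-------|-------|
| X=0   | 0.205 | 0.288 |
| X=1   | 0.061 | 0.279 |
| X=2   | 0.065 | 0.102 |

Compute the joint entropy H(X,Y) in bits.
2.3381 bits

H(X,Y) = -Σ_{x,y} P(x,y) log₂ P(x,y). Per-cell terms -P(x,y)·log₂P(x,y):
  X=0: 0.46869, 0.51721
  X=1: 0.24614, 0.51382
  X=2: 0.25632, 0.33592
Sum of the 6 terms: H(X,Y) = 2.3381 bits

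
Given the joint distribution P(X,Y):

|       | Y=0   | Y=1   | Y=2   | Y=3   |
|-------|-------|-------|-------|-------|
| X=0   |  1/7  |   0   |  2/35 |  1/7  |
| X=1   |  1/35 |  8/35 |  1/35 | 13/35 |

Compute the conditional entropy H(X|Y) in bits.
0.6285 bits

H(X|Y) = H(X,Y) - H(Y)

H(X,Y) = -Σ_{x,y} P(x,y) log₂ P(x,y). Per-cell terms -P(x,y)·log₂P(x,y):
  X=0: 0.40105070, 0.00000000, 0.23595903, 0.40105070
  X=1: 0.14655094, 0.48669326, 0.14655094, 0.53071323
  (cells with P = 0 contribute 0)
Sum of the 8 terms: H(X,Y) = 2.3485688 bits

Marginal of Y (column sums):
  P(Y=0) = 1/7 + 1/35 = 6/35
  P(Y=1) = 0 + 8/35 = 8/35
  P(Y=2) = 2/35 + 1/35 = 3/35
  P(Y=3) = 1/7 + 13/35 = 18/35
H(Y) = -[(6/35)·log₂(6/35) + (8/35)·log₂(8/35) + (3/35)·log₂(3/35) + (18/35)·log₂(18/35)]
  = 0.43616923 + 0.48669326 + 0.30379890 + 0.49338412 = 1.7200455 bits

H(X|Y) = H(X,Y) - H(Y) = 2.3485688 - 1.7200455 = 0.6285 bits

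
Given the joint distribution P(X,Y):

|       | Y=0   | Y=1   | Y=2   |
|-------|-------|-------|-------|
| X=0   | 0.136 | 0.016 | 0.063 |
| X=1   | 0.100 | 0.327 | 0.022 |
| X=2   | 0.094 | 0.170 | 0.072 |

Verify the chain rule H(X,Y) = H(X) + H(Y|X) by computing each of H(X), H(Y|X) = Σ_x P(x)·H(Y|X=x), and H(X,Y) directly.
H(X) = 1.5242 bits, H(Y|X) = 1.2232 bits, H(X,Y) = 2.7474 bits

Marginal of X (row sums):
  P(X=0) = 0.136 + 0.016 + 0.063 = 0.215
  P(X=1) = 0.100 + 0.327 + 0.022 = 0.449
  P(X=2) = 0.094 + 0.170 + 0.072 = 0.336
H(X) = -[0.215·log₂(0.215) + 0.449·log₂(0.449) + 0.336·log₂(0.336)]
  = 0.476782 + 0.518690 + 0.528685 = 1.5242 bits

H(Y|X) = Σ_x P(x)·H(Y|X=x):
  X=0: P(X=0) = 0.215, P(Y|X=0) = (136/215, 16/215, 63/215) → H(Y|X=0) = 1.215804
  X=1: P(X=1) = 0.449, P(Y|X=1) = (100/449, 327/449, 22/449) → H(Y|X=1) = 1.028897
  X=2: P(X=2) = 0.336, P(Y|X=2) = (47/168, 85/168, 3/14) → H(Y|X=2) = 1.487667
H(Y|X) = 0.215·1.215804 + 0.449·1.028897 + 0.336·1.487667 = 1.2232 bits

H(X,Y) = -Σ_{x,y} P(x,y) log₂ P(x,y). Per-cell terms -P(x,y)·log₂P(x,y):
  X=0: 0.391452, 0.095453, 0.251276
  X=1: 0.332193, 0.527332, 0.121140
  X=2: 0.320652, 0.434587, 0.273302
Sum of the 9 terms: H(X,Y) = 2.7474 bits

Chain rule check:
  H(X) + H(Y|X) = 1.5242 + 1.2232 = 2.7474 bits
  H(X,Y) = 2.7474 bits
✓ Chain rule verified.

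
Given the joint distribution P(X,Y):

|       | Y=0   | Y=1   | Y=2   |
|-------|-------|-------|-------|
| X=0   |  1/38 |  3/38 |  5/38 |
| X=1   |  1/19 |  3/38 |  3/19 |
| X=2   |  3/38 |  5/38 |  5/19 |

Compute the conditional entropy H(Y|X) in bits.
1.4060 bits

H(Y|X) = H(X,Y) - H(X)

H(X,Y) = -Σ_{x,y} P(x,y) log₂ P(x,y). Per-cell terms -P(x,y)·log₂P(x,y):
  X=0: 0.13810, 0.28918, 0.38500
  X=1: 0.22358, 0.28918, 0.42047
  X=2: 0.28918, 0.38500, 0.50684
Sum of the 9 terms: H(X,Y) = 2.9265 bits

Marginal of X (row sums):
  P(X=0) = 1/38 + 3/38 + 5/38 = 9/38
  P(X=1) = 1/19 + 3/38 + 3/19 = 11/38
  P(X=2) = 3/38 + 5/38 + 5/19 = 9/19
H(X) = -[(9/38)·log₂(9/38) + (11/38)·log₂(11/38) + (9/19)·log₂(9/19)]
  = 0.49216 + 0.51772 + 0.51063 = 1.5205 bits

H(Y|X) = H(X,Y) - H(X) = 2.9265 - 1.5205 = 1.4060 bits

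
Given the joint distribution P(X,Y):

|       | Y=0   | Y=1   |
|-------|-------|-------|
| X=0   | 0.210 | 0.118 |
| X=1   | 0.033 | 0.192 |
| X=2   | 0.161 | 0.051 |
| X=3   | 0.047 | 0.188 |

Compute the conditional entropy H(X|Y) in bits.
1.7669 bits

H(X|Y) = H(X,Y) - H(Y)

H(X,Y) = -Σ_{x,y} P(x,y) log₂ P(x,y). Per-cell terms -P(x,y)·log₂P(x,y):
  X=0: 0.47282, 0.36381
  X=1: 0.16241, 0.45712
  X=2: 0.42421, 0.21896
  X=3: 0.20733, 0.45330
Sum of the 8 terms: H(X,Y) = 2.7600 bits

Marginal of Y (column sums):
  P(Y=0) = 0.210 + 0.033 + 0.161 + 0.047 = 0.451
  P(Y=1) = 0.118 + 0.192 + 0.051 + 0.188 = 0.549
H(Y) = -[0.451·log₂(0.451) + 0.549·log₂(0.549)]
  = 0.51811 + 0.47495 = 0.9931 bits

H(X|Y) = H(X,Y) - H(Y) = 2.7600 - 0.9931 = 1.7669 bits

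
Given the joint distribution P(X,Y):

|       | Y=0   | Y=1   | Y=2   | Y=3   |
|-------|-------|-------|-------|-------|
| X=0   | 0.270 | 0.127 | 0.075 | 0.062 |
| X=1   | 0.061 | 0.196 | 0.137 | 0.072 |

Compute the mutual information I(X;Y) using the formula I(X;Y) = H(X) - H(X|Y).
0.1240 bits

I(X;Y) = H(X) - H(X|Y)

Marginal of X (row sums):
  P(X=0) = 0.270 + 0.127 + 0.075 + 0.062 = 0.534
  P(X=1) = 0.061 + 0.196 + 0.137 + 0.072 = 0.466
H(X) = -[0.534·log₂(0.534) + 0.466·log₂(0.466)]
  = 0.48332 + 0.51334 = 0.99666 bits

Marginal of Y (column sums):
  P(Y=0) = 0.270 + 0.061 = 0.331
  P(Y=1) = 0.127 + 0.196 = 0.323
  P(Y=2) = 0.075 + 0.137 = 0.212
  P(Y=3) = 0.062 + 0.072 = 0.134
H(X|Y) = Σ_y P(y)·H(X|Y=y):
  Y=0: P(Y=0) = 0.331, P(X|Y=0) = (270/331, 61/331) → H(X|Y=0) = 0.68937
  Y=1: P(Y=1) = 0.323, P(X|Y=1) = (127/323, 196/323) → H(X|Y=1) = 0.96683
  Y=2: P(Y=2) = 0.212, P(X|Y=2) = (75/212, 137/212) → H(X|Y=2) = 0.93739
  Y=3: P(Y=3) = 0.134, P(X|Y=3) = (31/67, 36/67) → H(X|Y=3) = 0.99598
H(X|Y) = 0.331·0.68937 + 0.323·0.96683 + 0.212·0.93739 + 0.134·0.99598 = 0.87266 bits

I(X;Y) = H(X) - H(X|Y) = 0.99666 - 0.87266 = 0.1240 bits

Cross-check via I(X;Y) = H(X) + H(Y) - H(X,Y): computing H(Y) from the column sums and H(X,Y) from the 8 cells in the same way gives H(Y) = 1.91758 bits and H(X,Y) = 2.79024 bits, so
I(X;Y) = 0.99666 + 1.91758 - 2.79024 = 0.1240 bits ✓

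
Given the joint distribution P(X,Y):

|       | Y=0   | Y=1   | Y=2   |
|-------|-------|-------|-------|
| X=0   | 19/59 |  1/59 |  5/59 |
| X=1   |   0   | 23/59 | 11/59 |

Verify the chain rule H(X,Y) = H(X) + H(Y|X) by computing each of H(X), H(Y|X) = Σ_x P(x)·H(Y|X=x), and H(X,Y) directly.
H(X) = 0.9831 bits, H(Y|X) = 0.9263 bits, H(X,Y) = 1.9095 bits

Marginal of X (row sums):
  P(X=0) = 19/59 + 1/59 + 5/59 = 25/59
  P(X=1) = 0 + 23/59 + 11/59 = 34/59
H(X) = -[(25/59)·log₂(25/59) + (34/59)·log₂(34/59)]
  = 0.5249 + 0.4582 = 0.9831 bits

H(Y|X) = Σ_x P(x)·H(Y|X=x):
  X=0: P(X=0) = 25/59, P(Y|X=0) = (19/25, 1/25, 1/5) → H(Y|X=0) = 0.9510
  X=1: P(X=1) = 34/59, P(Y|X=1) = (0, 23/34, 11/34) → H(Y|X=1) = 0.9082
H(Y|X) = (25/59)·0.9510 + (34/59)·0.9082 = 0.9263 bits

H(X,Y) = -Σ_{x,y} P(x,y) log₂ P(x,y). Per-cell terms -P(x,y)·log₂P(x,y):
  X=0: 0.5264, 0.0997, 0.3018
  X=1: 0.0000, 0.5298, 0.4518
  (cells with P = 0 contribute 0)
Sum of the 6 terms: H(X,Y) = 1.9095 bits

Chain rule check:
  H(X) + H(Y|X) = 0.9831 + 0.9263 = 1.9094 bits
  H(X,Y) = 1.9095 bits
✓ Chain rule verified (Δ = 0.0001 is 4-dp rounding noise: each of the three values was rounded independently).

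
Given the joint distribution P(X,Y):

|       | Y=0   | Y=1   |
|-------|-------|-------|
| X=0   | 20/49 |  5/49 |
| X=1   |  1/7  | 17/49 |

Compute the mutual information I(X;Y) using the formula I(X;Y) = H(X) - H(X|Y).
0.1976 bits

I(X;Y) = H(X) - H(X|Y)

Marginal of X (row sums):
  P(X=0) = 20/49 + 5/49 = 25/49
  P(X=1) = 1/7 + 17/49 = 24/49
H(X) = -[(25/49)·log₂(25/49) + (24/49)·log₂(24/49)]
  = 0.4953 + 0.5044 = 0.9997 bits

Marginal of Y (column sums):
  P(Y=0) = 20/49 + 1/7 = 27/49
  P(Y=1) = 5/49 + 17/49 = 22/49
H(X|Y) = Σ_y P(y)·H(X|Y=y):
  Y=0: P(Y=0) = 27/49, P(X|Y=0) = (20/27, 7/27) → H(X|Y=0) = 0.8256
  Y=1: P(Y=1) = 22/49, P(X|Y=1) = (5/22, 17/22) → H(X|Y=1) = 0.7732
H(X|Y) = (27/49)·0.8256 + (22/49)·0.7732 = 0.8021 bits

I(X;Y) = H(X) - H(X|Y) = 0.9997 - 0.8021 = 0.1976 bits

Cross-check via I(X;Y) = H(X) + H(Y) - H(X,Y): computing H(Y) from the column sums and H(X,Y) from the 4 cells in the same way gives H(Y) = 0.9925 bits and H(X,Y) = 1.7946 bits, so
I(X;Y) = 0.9997 + 0.9925 - 1.7946 = 0.1976 bits ✓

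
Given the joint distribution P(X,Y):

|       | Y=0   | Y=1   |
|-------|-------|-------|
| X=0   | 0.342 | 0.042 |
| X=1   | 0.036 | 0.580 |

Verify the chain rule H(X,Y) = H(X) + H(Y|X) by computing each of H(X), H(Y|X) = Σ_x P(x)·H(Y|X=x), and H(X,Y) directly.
H(X) = 0.9608 bits, H(Y|X) = 0.3891 bits, H(X,Y) = 1.3499 bits

Marginal of X (row sums):
  P(X=0) = 0.342 + 0.042 = 0.384
  P(X=1) = 0.036 + 0.580 = 0.616
H(X) = -[0.384·log₂(0.384) + 0.616·log₂(0.616)]
  = 0.53024 + 0.43058 = 0.9608 bits

H(Y|X) = Σ_x P(x)·H(Y|X=x):
  X=0: P(X=0) = 0.384, P(Y|X=0) = (57/64, 7/64) → H(Y|X=0) = 0.49803
  X=1: P(X=1) = 0.616, P(Y|X=1) = (9/154, 145/154) → H(Y|X=1) = 0.32123
H(Y|X) = 0.384·0.49803 + 0.616·0.32123 = 0.3891 bits

H(X,Y) = -Σ_{x,y} P(x,y) log₂ P(x,y). Per-cell terms -P(x,y)·log₂P(x,y):
  X=0: 0.52939, 0.19209
  X=1: 0.17265, 0.45581
Sum of the 4 terms: H(X,Y) = 1.3499 bits

Chain rule check:
  H(X) + H(Y|X) = 0.9608 + 0.3891 = 1.3499 bits
  H(X,Y) = 1.3499 bits
✓ Chain rule verified.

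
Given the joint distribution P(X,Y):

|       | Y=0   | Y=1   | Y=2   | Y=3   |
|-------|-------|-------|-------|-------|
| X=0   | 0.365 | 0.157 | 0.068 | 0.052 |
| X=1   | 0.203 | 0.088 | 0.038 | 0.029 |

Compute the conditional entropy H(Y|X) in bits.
1.5976 bits

H(Y|X) = H(X,Y) - H(X)

H(X,Y) = -Σ_{x,y} P(x,y) log₂ P(x,y). Per-cell terms -P(x,y)·log₂P(x,y):
  X=0: 0.5307, 0.4194, 0.2637, 0.2218
  X=1: 0.4670, 0.3086, 0.1793, 0.1481
Sum of the 8 terms: H(X,Y) = 2.5386 bits

Marginal of X (row sums):
  P(X=0) = 0.365 + 0.157 + 0.068 + 0.052 = 0.642
  P(X=1) = 0.203 + 0.088 + 0.038 + 0.029 = 0.358
H(X) = -[0.642·log₂(0.642) + 0.358·log₂(0.358)]
  = 0.4105 + 0.5305 = 0.9410 bits

H(Y|X) = H(X,Y) - H(X) = 2.5386 - 0.9410 = 1.5976 bits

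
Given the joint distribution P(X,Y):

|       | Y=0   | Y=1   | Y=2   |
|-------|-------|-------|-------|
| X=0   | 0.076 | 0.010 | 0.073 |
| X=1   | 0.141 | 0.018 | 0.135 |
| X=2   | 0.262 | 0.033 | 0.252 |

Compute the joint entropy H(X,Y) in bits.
2.6873 bits

H(X,Y) = -Σ_{x,y} P(x,y) log₂ P(x,y). Per-cell terms -P(x,y)·log₂P(x,y):
  X=0: 0.28256, 0.06644, 0.27565
  X=1: 0.39850, 0.10433, 0.39001
  X=2: 0.50628, 0.16241, 0.50110
Sum of the 9 terms: H(X,Y) = 2.6873 bits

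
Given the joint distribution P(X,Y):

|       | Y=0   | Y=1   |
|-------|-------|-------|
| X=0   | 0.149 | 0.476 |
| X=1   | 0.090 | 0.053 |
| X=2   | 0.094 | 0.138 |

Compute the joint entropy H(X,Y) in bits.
2.1712 bits

H(X,Y) = -Σ_{x,y} P(x,y) log₂ P(x,y). Per-cell terms -P(x,y)·log₂P(x,y):
  X=0: 0.40925, 0.50978
  X=1: 0.31265, 0.22461
  X=2: 0.32065, 0.39430
Sum of the 6 terms: H(X,Y) = 2.1712 bits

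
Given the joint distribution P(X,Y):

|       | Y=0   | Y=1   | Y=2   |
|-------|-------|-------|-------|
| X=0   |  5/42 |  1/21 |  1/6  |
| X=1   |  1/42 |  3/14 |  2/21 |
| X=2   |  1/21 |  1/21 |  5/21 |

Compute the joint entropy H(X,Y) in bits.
2.8445 bits

H(X,Y) = -Σ_{x,y} P(x,y) log₂ P(x,y). Per-cell terms -P(x,y)·log₂P(x,y):
  X=0: 0.3655, 0.2092, 0.4308
  X=1: 0.1284, 0.4762, 0.3231
  X=2: 0.2092, 0.2092, 0.4929
Sum of the 9 terms: H(X,Y) = 2.8445 bits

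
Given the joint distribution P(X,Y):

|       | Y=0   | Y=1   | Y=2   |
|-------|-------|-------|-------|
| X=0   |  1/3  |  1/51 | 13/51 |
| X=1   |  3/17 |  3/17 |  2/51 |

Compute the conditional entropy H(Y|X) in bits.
1.2425 bits

H(Y|X) = H(X,Y) - H(X)

H(X,Y) = -Σ_{x,y} P(x,y) log₂ P(x,y). Per-cell terms -P(x,y)·log₂P(x,y):
  X=0: 0.52832, 0.11122, 0.50266
  X=1: 0.44162, 0.44162, 0.18323
Sum of the 6 terms: H(X,Y) = 2.2087 bits

Marginal of X (row sums):
  P(X=0) = 1/3 + 1/51 + 13/51 = 31/51
  P(X=1) = 3/17 + 3/17 + 2/51 = 20/51
H(X) = -[(31/51)·log₂(31/51) + (20/51)·log₂(20/51)]
  = 0.43657 + 0.52961 = 0.9662 bits

H(Y|X) = H(X,Y) - H(X) = 2.2087 - 0.9662 = 1.2425 bits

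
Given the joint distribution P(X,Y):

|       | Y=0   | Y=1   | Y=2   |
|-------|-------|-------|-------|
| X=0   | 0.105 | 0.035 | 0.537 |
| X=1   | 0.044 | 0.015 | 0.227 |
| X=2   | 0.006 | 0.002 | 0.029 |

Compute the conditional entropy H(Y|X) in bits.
0.9040 bits

H(Y|X) = H(X,Y) - H(X)

H(X,Y) = -Σ_{x,y} P(x,y) log₂ P(x,y). Per-cell terms -P(x,y)·log₂P(x,y):
  X=0: 0.3414, 0.1693, 0.4817
  X=1: 0.1983, 0.0909, 0.4856
  X=2: 0.0443, 0.0179, 0.1481
Sum of the 9 terms: H(X,Y) = 1.9775 bits

Marginal of X (row sums):
  P(X=0) = 0.105 + 0.035 + 0.537 = 0.677
  P(X=1) = 0.044 + 0.015 + 0.227 = 0.286
  P(X=2) = 0.006 + 0.002 + 0.029 = 0.037
H(X) = -[0.677·log₂(0.677) + 0.286·log₂(0.286) + 0.037·log₂(0.037)]
  = 0.3810 + 0.5165 + 0.1760 = 1.0735 bits

H(Y|X) = H(X,Y) - H(X) = 1.9775 - 1.0735 = 0.9040 bits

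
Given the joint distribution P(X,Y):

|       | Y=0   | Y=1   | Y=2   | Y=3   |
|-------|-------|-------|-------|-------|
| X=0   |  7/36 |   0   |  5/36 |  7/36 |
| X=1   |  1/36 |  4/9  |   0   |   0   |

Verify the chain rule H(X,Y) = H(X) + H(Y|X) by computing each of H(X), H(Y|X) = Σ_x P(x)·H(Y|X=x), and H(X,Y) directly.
H(X) = 0.9978 bits, H(Y|X) = 0.9801 bits, H(X,Y) = 1.9779 bits

Marginal of X (row sums):
  P(X=0) = 7/36 + 0 + 5/36 + 7/36 = 19/36
  P(X=1) = 1/36 + 4/9 + 0 + 0 = 17/36
H(X) = -[(19/36)·log₂(19/36) + (17/36)·log₂(17/36)]
  = 0.48661 + 0.51116 = 0.9978 bits

H(Y|X) = Σ_x P(x)·H(Y|X=x):
  X=0: P(X=0) = 19/36, P(Y|X=0) = (7/19, 0, 5/19, 7/19) → H(Y|X=0) = 1.56832
  X=1: P(X=1) = 17/36, P(Y|X=1) = (1/17, 16/17, 0, 0) → H(Y|X=1) = 0.32276
H(Y|X) = (19/36)·1.56832 + (17/36)·0.32276 = 0.9801 bits

H(X,Y) = -Σ_{x,y} P(x,y) log₂ P(x,y). Per-cell terms -P(x,y)·log₂P(x,y):
  X=0: 0.45939, 0.00000, 0.39556, 0.45939
  X=1: 0.14361, 0.51997, 0.00000, 0.00000
  (cells with P = 0 contribute 0)
Sum of the 8 terms: H(X,Y) = 1.9779 bits

Chain rule check:
  H(X) + H(Y|X) = 0.9978 + 0.9801 = 1.9779 bits
  H(X,Y) = 1.9779 bits
✓ Chain rule verified.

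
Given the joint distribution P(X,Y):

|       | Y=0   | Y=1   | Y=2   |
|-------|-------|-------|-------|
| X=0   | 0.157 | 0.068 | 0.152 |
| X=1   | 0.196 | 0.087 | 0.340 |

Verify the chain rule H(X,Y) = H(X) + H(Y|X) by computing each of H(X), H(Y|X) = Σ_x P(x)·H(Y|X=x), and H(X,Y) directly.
H(X) = 0.9559 bits, H(Y|X) = 1.4368 bits, H(X,Y) = 2.3927 bits

Marginal of X (row sums):
  P(X=0) = 0.157 + 0.068 + 0.152 = 0.377
  P(X=1) = 0.196 + 0.087 + 0.340 = 0.623
H(X) = -[0.377·log₂(0.377) + 0.623·log₂(0.623)]
  = 0.5306 + 0.4253 = 0.9559 bits

H(Y|X) = Σ_x P(x)·H(Y|X=x):
  X=0: P(X=0) = 0.377, P(Y|X=0) = (157/377, 68/377, 152/377) → H(Y|X=0) = 1.5004
  X=1: P(X=1) = 0.623, P(Y|X=1) = (28/89, 87/623, 340/623) → H(Y|X=1) = 1.3983
H(Y|X) = 0.377·1.5004 + 0.623·1.3983 = 1.4368 bits

H(X,Y) = -Σ_{x,y} P(x,y) log₂ P(x,y). Per-cell terms -P(x,y)·log₂P(x,y):
  X=0: 0.4194, 0.2637, 0.4131
  X=1: 0.4608, 0.3065, 0.5292
Sum of the 6 terms: H(X,Y) = 2.3927 bits

Chain rule check:
  H(X) + H(Y|X) = 0.9559 + 1.4368 = 2.3927 bits
  H(X,Y) = 2.3927 bits
✓ Chain rule verified.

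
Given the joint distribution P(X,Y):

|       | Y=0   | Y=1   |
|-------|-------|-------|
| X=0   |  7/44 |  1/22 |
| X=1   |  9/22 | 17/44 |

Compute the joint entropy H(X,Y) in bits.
1.6822 bits

H(X,Y) = -Σ_{x,y} P(x,y) log₂ P(x,y). Per-cell terms -P(x,y)·log₂P(x,y):
  X=0: 0.4219, 0.2027
  X=1: 0.5275, 0.5301
Sum of the 4 terms: H(X,Y) = 1.6822 bits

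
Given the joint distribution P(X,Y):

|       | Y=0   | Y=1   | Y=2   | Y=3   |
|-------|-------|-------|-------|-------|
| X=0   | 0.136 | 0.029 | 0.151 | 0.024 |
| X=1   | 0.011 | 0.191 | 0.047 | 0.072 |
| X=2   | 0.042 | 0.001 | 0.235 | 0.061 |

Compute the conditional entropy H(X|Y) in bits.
1.1503 bits

H(X|Y) = H(X,Y) - H(Y)

H(X,Y) = -Σ_{x,y} P(x,y) log₂ P(x,y). Per-cell terms -P(x,y)·log₂P(x,y):
  X=0: 0.39145, 0.14813, 0.41183, 0.12914
  X=1: 0.07157, 0.45618, 0.20733, 0.27330
  X=2: 0.19209, 0.00997, 0.49098, 0.24614
Sum of the 12 terms: H(X,Y) = 3.0281 bits

Marginal of Y (column sums):
  P(Y=0) = 0.136 + 0.011 + 0.042 = 0.189
  P(Y=1) = 0.029 + 0.191 + 0.001 = 0.221
  P(Y=2) = 0.151 + 0.047 + 0.235 = 0.433
  P(Y=3) = 0.024 + 0.072 + 0.061 = 0.157
H(Y) = -[0.189·log₂(0.189) + 0.221·log₂(0.221) + 0.433·log₂(0.433) + 0.157·log₂(0.157)]
  = 0.45427 + 0.48131 + 0.52287 + 0.41937 = 1.8778 bits

H(X|Y) = H(X,Y) - H(Y) = 3.0281 - 1.8778 = 1.1503 bits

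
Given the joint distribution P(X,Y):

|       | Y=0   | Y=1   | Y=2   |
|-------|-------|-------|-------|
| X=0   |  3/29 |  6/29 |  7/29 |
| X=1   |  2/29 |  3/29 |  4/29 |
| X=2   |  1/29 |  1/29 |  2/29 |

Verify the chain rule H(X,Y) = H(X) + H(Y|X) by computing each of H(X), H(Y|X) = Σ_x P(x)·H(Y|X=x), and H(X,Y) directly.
H(X) = 1.3915 bits, H(Y|X) = 1.5124 bits, H(X,Y) = 2.9038 bits

Marginal of X (row sums):
  P(X=0) = 3/29 + 6/29 + 7/29 = 16/29
  P(X=1) = 2/29 + 3/29 + 4/29 = 9/29
  P(X=2) = 1/29 + 1/29 + 2/29 = 4/29
H(X) = -[(16/29)·log₂(16/29) + (9/29)·log₂(9/29) + (4/29)·log₂(4/29)]
  = 0.473369 + 0.523879 + 0.394204 = 1.3915 bits

H(Y|X) = Σ_x P(x)·H(Y|X=x):
  X=0: P(X=0) = 16/29, P(Y|X=0) = (3/16, 3/8, 7/16) → H(Y|X=0) = 1.505241
  X=1: P(X=1) = 9/29, P(Y|X=1) = (2/9, 1/3, 4/9) → H(Y|X=1) = 1.530493
  X=2: P(X=2) = 4/29, P(Y|X=2) = (1/4, 1/4, 1/2) → H(Y|X=2) = 1.500000
H(Y|X) = (16/29)·1.505241 + (9/29)·1.530493 + (4/29)·1.500000 = 1.5124 bits

H(X,Y) = -Σ_{x,y} P(x,y) log₂ P(x,y). Per-cell terms -P(x,y)·log₂P(x,y):
  X=0: 0.338588, 0.470280, 0.494979
  X=1: 0.266068, 0.338588, 0.394204
  X=2: 0.167517, 0.167517, 0.266068
Sum of the 9 terms: H(X,Y) = 2.9038 bits

Chain rule check:
  H(X) + H(Y|X) = 1.3915 + 1.5124 = 2.9039 bits
  H(X,Y) = 2.9038 bits
✓ Chain rule verified (Δ = 0.0001 is 4-dp rounding noise: each of the three values was rounded independently).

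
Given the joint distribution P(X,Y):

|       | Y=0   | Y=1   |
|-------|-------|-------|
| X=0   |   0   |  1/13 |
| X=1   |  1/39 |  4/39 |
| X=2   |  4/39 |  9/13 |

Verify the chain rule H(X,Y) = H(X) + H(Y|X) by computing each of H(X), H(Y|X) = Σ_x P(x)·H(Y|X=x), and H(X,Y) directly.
H(X) = 0.9278 bits, H(Y|X) = 0.5335 bits, H(X,Y) = 1.4614 bits

Marginal of X (row sums):
  P(X=0) = 0 + 1/13 = 1/13
  P(X=1) = 1/39 + 4/39 = 5/39
  P(X=2) = 4/39 + 9/13 = 31/39
H(X) = -[(1/13)·log₂(1/13) + (5/39)·log₂(5/39) + (31/39)·log₂(31/39)]
  = 0.2846 + 0.3799 + 0.2633 = 0.9278 bits

H(Y|X) = Σ_x P(x)·H(Y|X=x):
  X=0: P(X=0) = 1/13, P(Y|X=0) = (0, 1) → H(Y|X=0) = 0.0000
  X=1: P(X=1) = 5/39, P(Y|X=1) = (1/5, 4/5) → H(Y|X=1) = 0.7219
  X=2: P(X=2) = 31/39, P(Y|X=2) = (4/31, 27/31) → H(Y|X=2) = 0.5548
H(Y|X) = (1/13)·0.0000 + (5/39)·0.7219 + (31/39)·0.5548 = 0.5335 bits

H(X,Y) = -Σ_{x,y} P(x,y) log₂ P(x,y). Per-cell terms -P(x,y)·log₂P(x,y):
  X=0: 0.0000, 0.2846
  X=1: 0.1355, 0.3370
  X=2: 0.3370, 0.3673
  (cells with P = 0 contribute 0)
Sum of the 6 terms: H(X,Y) = 1.4614 bits

Chain rule check:
  H(X) + H(Y|X) = 0.9278 + 0.5335 = 1.4613 bits
  H(X,Y) = 1.4614 bits
✓ Chain rule verified (Δ = 0.0001 is 4-dp rounding noise: each of the three values was rounded independently).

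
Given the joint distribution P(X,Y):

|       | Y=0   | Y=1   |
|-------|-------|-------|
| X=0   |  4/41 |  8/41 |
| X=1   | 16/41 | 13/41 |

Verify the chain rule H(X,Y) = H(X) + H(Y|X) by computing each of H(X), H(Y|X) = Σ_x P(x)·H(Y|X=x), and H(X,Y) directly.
H(X) = 0.8722 bits, H(Y|X) = 0.9706 bits, H(X,Y) = 1.8428 bits

Marginal of X (row sums):
  P(X=0) = 4/41 + 8/41 = 12/41
  P(X=1) = 16/41 + 13/41 = 29/41
H(X) = -[(12/41)·log₂(12/41) + (29/41)·log₂(29/41)]
  = 0.5188 + 0.3534 = 0.8722 bits

H(Y|X) = Σ_x P(x)·H(Y|X=x):
  X=0: P(X=0) = 12/41, P(Y|X=0) = (1/3, 2/3) → H(Y|X=0) = 0.9183
  X=1: P(X=1) = 29/41, P(Y|X=1) = (16/29, 13/29) → H(Y|X=1) = 0.9923
H(Y|X) = (12/41)·0.9183 + (29/41)·0.9923 = 0.9706 bits

H(X,Y) = -Σ_{x,y} P(x,y) log₂ P(x,y). Per-cell terms -P(x,y)·log₂P(x,y):
  X=0: 0.3276, 0.4600
  X=1: 0.5298, 0.5254
Sum of the 4 terms: H(X,Y) = 1.8428 bits

Chain rule check:
  H(X) + H(Y|X) = 0.8722 + 0.9706 = 1.8428 bits
  H(X,Y) = 1.8428 bits
✓ Chain rule verified.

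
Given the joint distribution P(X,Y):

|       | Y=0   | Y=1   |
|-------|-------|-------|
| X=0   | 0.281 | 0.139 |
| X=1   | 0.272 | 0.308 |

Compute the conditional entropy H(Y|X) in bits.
0.9631 bits

H(Y|X) = H(X,Y) - H(X)

H(X,Y) = -Σ_{x,y} P(x,y) log₂ P(x,y). Per-cell terms -P(x,y)·log₂P(x,y):
  X=0: 0.514612, 0.395711
  X=1: 0.510903, 0.523291
Sum of the 4 terms: H(X,Y) = 1.94452 bits

Marginal of X (row sums):
  P(X=0) = 0.281 + 0.139 = 0.420
  P(X=1) = 0.272 + 0.308 = 0.580
H(X) = -[0.420·log₂(0.420) + 0.580·log₂(0.580)]
  = 0.525646 + 0.455808 = 0.98145 bits

H(Y|X) = H(X,Y) - H(X) = 1.94452 - 0.98145 = 0.9631 bits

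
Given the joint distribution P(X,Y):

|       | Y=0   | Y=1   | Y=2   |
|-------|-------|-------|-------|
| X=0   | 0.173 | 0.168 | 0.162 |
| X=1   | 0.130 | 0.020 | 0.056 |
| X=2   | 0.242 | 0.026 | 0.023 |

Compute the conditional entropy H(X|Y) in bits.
1.3335 bits

H(X|Y) = H(X,Y) - H(Y)

H(X,Y) = -Σ_{x,y} P(x,y) log₂ P(x,y). Per-cell terms -P(x,y)·log₂P(x,y):
  X=0: 0.437890, 0.432342, 0.425401
  X=1: 0.382644, 0.112877, 0.232872
  X=2: 0.495355, 0.136899, 0.125171
Sum of the 9 terms: H(X,Y) = 2.78145 bits

Marginal of Y (column sums):
  P(Y=0) = 0.173 + 0.130 + 0.242 = 0.545
  P(Y=1) = 0.168 + 0.020 + 0.026 = 0.214
  P(Y=2) = 0.162 + 0.056 + 0.023 = 0.241
H(Y) = -[0.545·log₂(0.545) + 0.214·log₂(0.214) + 0.241·log₂(0.241)]
  = 0.477241 + 0.476004 + 0.494748 = 1.44799 bits

H(X|Y) = H(X,Y) - H(Y) = 2.78145 - 1.44799 = 1.3335 bits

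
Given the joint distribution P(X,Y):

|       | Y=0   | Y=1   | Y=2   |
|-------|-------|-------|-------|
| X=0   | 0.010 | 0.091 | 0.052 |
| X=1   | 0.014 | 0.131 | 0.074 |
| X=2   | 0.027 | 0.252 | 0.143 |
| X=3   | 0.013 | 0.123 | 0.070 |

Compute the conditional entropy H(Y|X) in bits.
1.2271 bits

H(Y|X) = H(X,Y) - H(X)

H(X,Y) = -Σ_{x,y} P(x,y) log₂ P(x,y). Per-cell terms -P(x,y)·log₂P(x,y):
  X=0: 0.0664, 0.3147, 0.2218
  X=1: 0.0862, 0.3841, 0.2780
  X=2: 0.1407, 0.5011, 0.4012
  X=3: 0.0814, 0.3719, 0.2686
Sum of the 12 terms: H(X,Y) = 3.1161 bits

Marginal of X (row sums):
  P(X=0) = 0.010 + 0.091 + 0.052 = 0.153
  P(X=1) = 0.014 + 0.131 + 0.074 = 0.219
  P(X=2) = 0.027 + 0.252 + 0.143 = 0.422
  P(X=3) = 0.013 + 0.123 + 0.070 = 0.206
H(X) = -[0.153·log₂(0.153) + 0.219·log₂(0.219) + 0.422·log₂(0.422) + 0.206·log₂(0.206)]
  = 0.4144 + 0.4798 + 0.5253 + 0.4695 = 1.8890 bits

H(Y|X) = H(X,Y) - H(X) = 3.1161 - 1.8890 = 1.2271 bits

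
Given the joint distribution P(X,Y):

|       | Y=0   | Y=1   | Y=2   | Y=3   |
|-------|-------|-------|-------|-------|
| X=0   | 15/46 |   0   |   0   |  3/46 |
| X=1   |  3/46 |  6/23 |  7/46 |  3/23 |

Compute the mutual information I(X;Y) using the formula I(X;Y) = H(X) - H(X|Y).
0.5316 bits

I(X;Y) = H(X) - H(X|Y)

Marginal of X (row sums):
  P(X=0) = 15/46 + 0 + 0 + 3/46 = 9/23
  P(X=1) = 3/46 + 6/23 + 7/46 + 3/23 = 14/23
H(X) = -[(9/23)·log₂(9/23) + (14/23)·log₂(14/23)]
  = 0.529684 + 0.435952 = 0.96564 bits

Marginal of Y (column sums):
  P(Y=0) = 15/46 + 3/46 = 9/23
  P(Y=1) = 0 + 6/23 = 6/23
  P(Y=2) = 0 + 7/46 = 7/46
  P(Y=3) = 3/46 + 3/23 = 9/46
H(X|Y) = Σ_y P(y)·H(X|Y=y):
  Y=0: P(Y=0) = 9/23, P(X|Y=0) = (5/6, 1/6) → H(X|Y=0) = 0.650022
  Y=1: P(Y=1) = 6/23, P(X|Y=1) = (0, 1) → H(X|Y=1) = 0.000000
  Y=2: P(Y=2) = 7/46, P(X|Y=2) = (0, 1) → H(X|Y=2) = 0.000000
  Y=3: P(Y=3) = 9/46, P(X|Y=3) = (1/3, 2/3) → H(X|Y=3) = 0.918296
H(X|Y) = (9/23)·0.650022 + (6/23)·0.000000 + (7/46)·0.000000 + (9/46)·0.918296 = 0.43402 bits

I(X;Y) = H(X) - H(X|Y) = 0.96564 - 0.43402 = 0.5316 bits

Cross-check via I(X;Y) = H(X) + H(Y) - H(X,Y): computing H(Y) from the column sums and H(X,Y) from the 8 cells in the same way gives H(Y) = 1.90924 bits and H(X,Y) = 2.34326 bits, so
I(X;Y) = 0.96564 + 1.90924 - 2.34326 = 0.5316 bits ✓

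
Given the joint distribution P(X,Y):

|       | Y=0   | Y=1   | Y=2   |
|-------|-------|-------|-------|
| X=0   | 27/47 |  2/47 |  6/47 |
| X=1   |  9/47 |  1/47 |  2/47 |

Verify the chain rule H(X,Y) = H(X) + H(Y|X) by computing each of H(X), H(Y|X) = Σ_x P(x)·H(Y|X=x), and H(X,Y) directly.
H(X) = 0.8196 bits, H(Y|X) = 0.9813 bits, H(X,Y) = 1.8009 bits

Marginal of X (row sums):
  P(X=0) = 27/47 + 2/47 + 6/47 = 35/47
  P(X=1) = 9/47 + 1/47 + 2/47 = 12/47
H(X) = -[(35/47)·log₂(35/47) + (12/47)·log₂(12/47)]
  = 0.3167 + 0.5029 = 0.8196 bits

H(Y|X) = Σ_x P(x)·H(Y|X=x):
  X=0: P(X=0) = 35/47, P(Y|X=0) = (27/35, 2/35, 6/35) → H(Y|X=0) = 0.9609
  X=1: P(X=1) = 12/47, P(Y|X=1) = (3/4, 1/12, 1/6) → H(Y|X=1) = 1.0409
H(Y|X) = (35/47)·0.9609 + (12/47)·1.0409 = 0.9813 bits

H(X,Y) = -Σ_{x,y} P(x,y) log₂ P(x,y). Per-cell terms -P(x,y)·log₂P(x,y):
  X=0: 0.4594, 0.1938, 0.3791
  X=1: 0.4566, 0.1182, 0.1938
Sum of the 6 terms: H(X,Y) = 1.8009 bits

Chain rule check:
  H(X) + H(Y|X) = 0.8196 + 0.9813 = 1.8009 bits
  H(X,Y) = 1.8009 bits
✓ Chain rule verified.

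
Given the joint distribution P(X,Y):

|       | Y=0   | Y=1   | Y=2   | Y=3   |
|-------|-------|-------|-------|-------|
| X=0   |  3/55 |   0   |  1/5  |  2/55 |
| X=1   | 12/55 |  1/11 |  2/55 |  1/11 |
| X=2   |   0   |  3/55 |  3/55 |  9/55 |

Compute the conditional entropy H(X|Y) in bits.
1.0821 bits

H(X|Y) = H(X,Y) - H(Y)

H(X,Y) = -Σ_{x,y} P(x,y) log₂ P(x,y). Per-cell terms -P(x,y)·log₂P(x,y):
  X=0: 0.22889, 0.00000, 0.46439, 0.17387
  X=1: 0.47921, 0.31449, 0.17387, 0.31449
  X=2: 0.00000, 0.22889, 0.22889, 0.42733
  (cells with P = 0 contribute 0)
Sum of the 12 terms: H(X,Y) = 3.0343 bits

Marginal of Y (column sums):
  P(Y=0) = 3/55 + 12/55 + 0 = 3/11
  P(Y=1) = 0 + 1/11 + 3/55 = 8/55
  P(Y=2) = 1/5 + 2/55 + 3/55 = 16/55
  P(Y=3) = 2/55 + 1/11 + 9/55 = 16/55
H(Y) = -[(3/11)·log₂(3/11) + (8/55)·log₂(8/55) + (16/55)·log₂(16/55) + (16/55)·log₂(16/55)]
  = 0.51122 + 0.40456 + 0.51821 + 0.51821 = 1.9522 bits

H(X|Y) = H(X,Y) - H(Y) = 3.0343 - 1.9522 = 1.0821 bits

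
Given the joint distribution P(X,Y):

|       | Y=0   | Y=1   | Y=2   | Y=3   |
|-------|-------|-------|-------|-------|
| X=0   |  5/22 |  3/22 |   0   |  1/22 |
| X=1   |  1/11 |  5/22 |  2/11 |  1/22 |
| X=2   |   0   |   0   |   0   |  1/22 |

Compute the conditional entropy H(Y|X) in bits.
1.5261 bits

H(Y|X) = H(X,Y) - H(X)

H(X,Y) = -Σ_{x,y} P(x,y) log₂ P(x,y). Per-cell terms -P(x,y)·log₂P(x,y):
  X=0: 0.48580, 0.39197, 0.00000, 0.20270
  X=1: 0.31449, 0.48580, 0.44717, 0.20270
  X=2: 0.00000, 0.00000, 0.00000, 0.20270
  (cells with P = 0 contribute 0)
Sum of the 12 terms: H(X,Y) = 2.7333 bits

Marginal of X (row sums):
  P(X=0) = 5/22 + 3/22 + 0 + 1/22 = 9/22
  P(X=1) = 1/11 + 5/22 + 2/11 + 1/22 = 6/11
  P(X=2) = 0 + 0 + 0 + 1/22 = 1/22
H(X) = -[(9/22)·log₂(9/22) + (6/11)·log₂(6/11) + (1/22)·log₂(1/22)]
  = 0.52753 + 0.47698 + 0.20270 = 1.2072 bits

H(Y|X) = H(X,Y) - H(X) = 2.7333 - 1.2072 = 1.5261 bits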